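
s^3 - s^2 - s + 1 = (s - 1)^2*(s + 1)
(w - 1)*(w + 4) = w^2 + 3*w - 4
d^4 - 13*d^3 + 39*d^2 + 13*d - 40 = (d - 8)*(d - 5)*(d - 1)*(d + 1)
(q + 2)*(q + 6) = q^2 + 8*q + 12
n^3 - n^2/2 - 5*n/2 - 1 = (n - 2)*(n + 1/2)*(n + 1)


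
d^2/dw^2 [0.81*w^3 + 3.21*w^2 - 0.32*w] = 4.86*w + 6.42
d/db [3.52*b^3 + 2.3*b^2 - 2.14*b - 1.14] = 10.56*b^2 + 4.6*b - 2.14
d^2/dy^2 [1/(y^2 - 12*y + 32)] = 2*(-y^2 + 12*y + 4*(y - 6)^2 - 32)/(y^2 - 12*y + 32)^3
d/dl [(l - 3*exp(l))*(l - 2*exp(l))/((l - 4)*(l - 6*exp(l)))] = (-(l - 4)*(l - 6*exp(l))*((l - 3*exp(l))*(2*exp(l) - 1) + (l - 2*exp(l))*(3*exp(l) - 1)) + (l - 4)*(l - 3*exp(l))*(l - 2*exp(l))*(6*exp(l) - 1) - (l - 6*exp(l))*(l - 3*exp(l))*(l - 2*exp(l)))/((l - 4)^2*(l - 6*exp(l))^2)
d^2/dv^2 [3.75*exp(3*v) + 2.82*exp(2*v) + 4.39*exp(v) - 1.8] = (33.75*exp(2*v) + 11.28*exp(v) + 4.39)*exp(v)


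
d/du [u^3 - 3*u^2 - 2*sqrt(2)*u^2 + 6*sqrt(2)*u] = 3*u^2 - 6*u - 4*sqrt(2)*u + 6*sqrt(2)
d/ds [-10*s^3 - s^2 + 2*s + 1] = -30*s^2 - 2*s + 2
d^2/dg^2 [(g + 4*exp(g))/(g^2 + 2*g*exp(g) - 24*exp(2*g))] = 2*(4*(g + 4*exp(g))*(g*exp(g) + g - 24*exp(2*g) + exp(g))^2 - ((g + 4*exp(g))*(g*exp(g) - 48*exp(2*g) + 2*exp(g) + 1) + 2*(4*exp(g) + 1)*(g*exp(g) + g - 24*exp(2*g) + exp(g)))*(g^2 + 2*g*exp(g) - 24*exp(2*g)) + 2*(g^2 + 2*g*exp(g) - 24*exp(2*g))^2*exp(g))/(g^2 + 2*g*exp(g) - 24*exp(2*g))^3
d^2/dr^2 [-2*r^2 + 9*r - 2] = -4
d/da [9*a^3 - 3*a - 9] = 27*a^2 - 3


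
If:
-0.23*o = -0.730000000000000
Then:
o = 3.17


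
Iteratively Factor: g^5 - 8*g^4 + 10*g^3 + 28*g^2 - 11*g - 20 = (g + 1)*(g^4 - 9*g^3 + 19*g^2 + 9*g - 20) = (g - 5)*(g + 1)*(g^3 - 4*g^2 - g + 4) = (g - 5)*(g - 4)*(g + 1)*(g^2 - 1) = (g - 5)*(g - 4)*(g - 1)*(g + 1)*(g + 1)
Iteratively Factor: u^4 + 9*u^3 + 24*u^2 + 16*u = (u)*(u^3 + 9*u^2 + 24*u + 16) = u*(u + 4)*(u^2 + 5*u + 4) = u*(u + 4)^2*(u + 1)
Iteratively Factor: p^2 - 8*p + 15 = (p - 5)*(p - 3)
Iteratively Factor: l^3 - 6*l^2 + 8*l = (l - 2)*(l^2 - 4*l) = l*(l - 2)*(l - 4)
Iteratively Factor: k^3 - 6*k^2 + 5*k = (k - 1)*(k^2 - 5*k) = (k - 5)*(k - 1)*(k)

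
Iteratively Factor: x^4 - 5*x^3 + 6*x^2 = (x)*(x^3 - 5*x^2 + 6*x) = x^2*(x^2 - 5*x + 6) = x^2*(x - 3)*(x - 2)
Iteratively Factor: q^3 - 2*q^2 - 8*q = (q - 4)*(q^2 + 2*q) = (q - 4)*(q + 2)*(q)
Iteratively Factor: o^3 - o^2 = (o)*(o^2 - o) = o*(o - 1)*(o)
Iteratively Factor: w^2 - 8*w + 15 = (w - 5)*(w - 3)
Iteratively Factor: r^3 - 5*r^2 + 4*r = (r - 4)*(r^2 - r) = (r - 4)*(r - 1)*(r)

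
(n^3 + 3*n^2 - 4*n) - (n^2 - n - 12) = n^3 + 2*n^2 - 3*n + 12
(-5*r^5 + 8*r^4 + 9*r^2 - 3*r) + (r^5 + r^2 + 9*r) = -4*r^5 + 8*r^4 + 10*r^2 + 6*r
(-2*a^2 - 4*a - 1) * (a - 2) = -2*a^3 + 7*a + 2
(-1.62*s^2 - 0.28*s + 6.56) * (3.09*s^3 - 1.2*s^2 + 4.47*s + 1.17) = -5.0058*s^5 + 1.0788*s^4 + 13.365*s^3 - 11.019*s^2 + 28.9956*s + 7.6752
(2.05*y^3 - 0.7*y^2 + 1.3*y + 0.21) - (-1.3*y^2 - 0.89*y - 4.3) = 2.05*y^3 + 0.6*y^2 + 2.19*y + 4.51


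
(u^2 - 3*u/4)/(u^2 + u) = (u - 3/4)/(u + 1)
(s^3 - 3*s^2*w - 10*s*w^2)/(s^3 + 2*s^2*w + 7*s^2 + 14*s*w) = (s - 5*w)/(s + 7)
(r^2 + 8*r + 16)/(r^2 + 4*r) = (r + 4)/r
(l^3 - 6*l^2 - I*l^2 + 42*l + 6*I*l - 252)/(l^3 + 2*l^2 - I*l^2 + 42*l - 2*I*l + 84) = (l - 6)/(l + 2)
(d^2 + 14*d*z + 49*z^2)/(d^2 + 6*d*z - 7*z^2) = (-d - 7*z)/(-d + z)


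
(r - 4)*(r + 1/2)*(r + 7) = r^3 + 7*r^2/2 - 53*r/2 - 14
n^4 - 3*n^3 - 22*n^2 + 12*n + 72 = (n - 6)*(n - 2)*(n + 2)*(n + 3)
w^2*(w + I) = w^3 + I*w^2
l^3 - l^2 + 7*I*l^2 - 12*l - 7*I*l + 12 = (l - 1)*(l + 3*I)*(l + 4*I)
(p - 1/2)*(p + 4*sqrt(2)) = p^2 - p/2 + 4*sqrt(2)*p - 2*sqrt(2)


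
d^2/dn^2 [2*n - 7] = 0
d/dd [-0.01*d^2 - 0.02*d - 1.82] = -0.02*d - 0.02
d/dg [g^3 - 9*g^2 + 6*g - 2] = 3*g^2 - 18*g + 6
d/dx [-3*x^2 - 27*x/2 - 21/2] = -6*x - 27/2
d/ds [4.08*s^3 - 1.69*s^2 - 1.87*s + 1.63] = 12.24*s^2 - 3.38*s - 1.87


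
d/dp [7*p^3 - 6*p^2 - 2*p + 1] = 21*p^2 - 12*p - 2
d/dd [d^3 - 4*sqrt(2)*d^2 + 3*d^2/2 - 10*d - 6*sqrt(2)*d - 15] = 3*d^2 - 8*sqrt(2)*d + 3*d - 10 - 6*sqrt(2)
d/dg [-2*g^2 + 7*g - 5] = 7 - 4*g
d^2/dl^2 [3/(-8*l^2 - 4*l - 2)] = 12*(4*l^2 + 2*l - (4*l + 1)^2 + 1)/(4*l^2 + 2*l + 1)^3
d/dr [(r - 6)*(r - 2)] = 2*r - 8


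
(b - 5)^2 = b^2 - 10*b + 25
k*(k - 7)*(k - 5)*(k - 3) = k^4 - 15*k^3 + 71*k^2 - 105*k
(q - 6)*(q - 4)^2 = q^3 - 14*q^2 + 64*q - 96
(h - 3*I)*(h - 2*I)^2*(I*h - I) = I*h^4 + 7*h^3 - I*h^3 - 7*h^2 - 16*I*h^2 - 12*h + 16*I*h + 12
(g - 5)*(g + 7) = g^2 + 2*g - 35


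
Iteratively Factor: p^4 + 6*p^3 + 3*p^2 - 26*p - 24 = (p + 4)*(p^3 + 2*p^2 - 5*p - 6) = (p - 2)*(p + 4)*(p^2 + 4*p + 3) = (p - 2)*(p + 3)*(p + 4)*(p + 1)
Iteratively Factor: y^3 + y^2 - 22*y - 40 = (y - 5)*(y^2 + 6*y + 8) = (y - 5)*(y + 4)*(y + 2)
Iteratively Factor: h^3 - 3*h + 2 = (h - 1)*(h^2 + h - 2) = (h - 1)*(h + 2)*(h - 1)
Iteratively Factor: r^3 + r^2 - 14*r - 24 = (r + 3)*(r^2 - 2*r - 8) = (r + 2)*(r + 3)*(r - 4)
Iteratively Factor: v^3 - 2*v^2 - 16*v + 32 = (v - 2)*(v^2 - 16) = (v - 2)*(v + 4)*(v - 4)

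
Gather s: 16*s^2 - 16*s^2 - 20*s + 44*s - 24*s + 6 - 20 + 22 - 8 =0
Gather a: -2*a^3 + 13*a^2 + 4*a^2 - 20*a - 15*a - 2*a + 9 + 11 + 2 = -2*a^3 + 17*a^2 - 37*a + 22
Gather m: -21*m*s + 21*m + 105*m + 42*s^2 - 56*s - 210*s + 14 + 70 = m*(126 - 21*s) + 42*s^2 - 266*s + 84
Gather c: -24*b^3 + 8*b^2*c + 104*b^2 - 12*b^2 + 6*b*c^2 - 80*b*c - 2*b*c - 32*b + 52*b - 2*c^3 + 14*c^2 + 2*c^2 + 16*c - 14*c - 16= -24*b^3 + 92*b^2 + 20*b - 2*c^3 + c^2*(6*b + 16) + c*(8*b^2 - 82*b + 2) - 16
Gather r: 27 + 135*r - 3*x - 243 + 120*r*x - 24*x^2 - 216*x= r*(120*x + 135) - 24*x^2 - 219*x - 216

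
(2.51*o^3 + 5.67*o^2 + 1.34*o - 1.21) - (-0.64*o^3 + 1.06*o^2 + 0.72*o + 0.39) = 3.15*o^3 + 4.61*o^2 + 0.62*o - 1.6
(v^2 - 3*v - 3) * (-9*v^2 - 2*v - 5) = -9*v^4 + 25*v^3 + 28*v^2 + 21*v + 15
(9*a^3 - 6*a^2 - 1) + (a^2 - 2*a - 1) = 9*a^3 - 5*a^2 - 2*a - 2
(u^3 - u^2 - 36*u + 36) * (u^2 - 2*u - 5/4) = u^5 - 3*u^4 - 141*u^3/4 + 437*u^2/4 - 27*u - 45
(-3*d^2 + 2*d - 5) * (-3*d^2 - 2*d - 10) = 9*d^4 + 41*d^2 - 10*d + 50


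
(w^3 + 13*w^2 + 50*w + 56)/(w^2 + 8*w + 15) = (w^3 + 13*w^2 + 50*w + 56)/(w^2 + 8*w + 15)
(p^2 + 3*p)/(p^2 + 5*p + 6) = p/(p + 2)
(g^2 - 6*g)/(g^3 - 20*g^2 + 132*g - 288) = g/(g^2 - 14*g + 48)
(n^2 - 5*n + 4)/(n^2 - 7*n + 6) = (n - 4)/(n - 6)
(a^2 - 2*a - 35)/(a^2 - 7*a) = (a + 5)/a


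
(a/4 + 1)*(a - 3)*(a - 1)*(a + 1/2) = a^4/4 + a^3/8 - 13*a^2/4 + 11*a/8 + 3/2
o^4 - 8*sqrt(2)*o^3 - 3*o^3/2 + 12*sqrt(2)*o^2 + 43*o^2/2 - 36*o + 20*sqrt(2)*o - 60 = (o - 5/2)*(o + 1)*(o - 6*sqrt(2))*(o - 2*sqrt(2))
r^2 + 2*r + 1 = (r + 1)^2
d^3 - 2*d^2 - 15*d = d*(d - 5)*(d + 3)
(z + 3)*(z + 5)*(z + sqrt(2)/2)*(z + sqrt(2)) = z^4 + 3*sqrt(2)*z^3/2 + 8*z^3 + 16*z^2 + 12*sqrt(2)*z^2 + 8*z + 45*sqrt(2)*z/2 + 15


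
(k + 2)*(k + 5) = k^2 + 7*k + 10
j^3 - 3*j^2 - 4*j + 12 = (j - 3)*(j - 2)*(j + 2)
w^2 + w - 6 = (w - 2)*(w + 3)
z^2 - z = z*(z - 1)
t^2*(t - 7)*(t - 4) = t^4 - 11*t^3 + 28*t^2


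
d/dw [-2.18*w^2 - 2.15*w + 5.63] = -4.36*w - 2.15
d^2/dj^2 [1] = 0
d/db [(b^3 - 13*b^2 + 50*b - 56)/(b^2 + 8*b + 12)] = (b^4 + 16*b^3 - 118*b^2 - 200*b + 1048)/(b^4 + 16*b^3 + 88*b^2 + 192*b + 144)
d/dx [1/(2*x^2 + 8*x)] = (-x - 2)/(x^2*(x + 4)^2)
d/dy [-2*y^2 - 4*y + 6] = -4*y - 4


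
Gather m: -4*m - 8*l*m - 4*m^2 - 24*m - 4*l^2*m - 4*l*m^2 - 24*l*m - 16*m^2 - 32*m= m^2*(-4*l - 20) + m*(-4*l^2 - 32*l - 60)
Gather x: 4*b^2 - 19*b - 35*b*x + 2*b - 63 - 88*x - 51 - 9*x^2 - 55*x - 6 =4*b^2 - 17*b - 9*x^2 + x*(-35*b - 143) - 120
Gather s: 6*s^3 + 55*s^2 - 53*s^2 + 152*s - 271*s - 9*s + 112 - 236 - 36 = 6*s^3 + 2*s^2 - 128*s - 160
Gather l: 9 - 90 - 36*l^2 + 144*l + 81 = -36*l^2 + 144*l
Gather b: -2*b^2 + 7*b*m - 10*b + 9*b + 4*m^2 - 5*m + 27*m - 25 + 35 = -2*b^2 + b*(7*m - 1) + 4*m^2 + 22*m + 10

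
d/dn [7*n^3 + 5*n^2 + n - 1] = 21*n^2 + 10*n + 1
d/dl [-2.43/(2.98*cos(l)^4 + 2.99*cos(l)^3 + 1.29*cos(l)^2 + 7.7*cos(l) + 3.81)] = -(28.9656*cos(l)^3 + 21.7971*cos(l)^2 + 6.2694*cos(l) + 18.711)*sin(l)/(2.98*cos(l)^4 + 2.99*cos(l)^3 + 1.29*cos(l)^2 + 7.7*cos(l) + 3.81)^2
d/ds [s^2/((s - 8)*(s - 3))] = s*(48 - 11*s)/(s^4 - 22*s^3 + 169*s^2 - 528*s + 576)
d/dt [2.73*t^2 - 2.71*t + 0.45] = 5.46*t - 2.71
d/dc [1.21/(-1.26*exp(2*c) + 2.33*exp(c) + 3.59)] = (3.0492*exp(c) - 2.8193)*exp(c)/(-1.26*exp(2*c) + 2.33*exp(c) + 3.59)^2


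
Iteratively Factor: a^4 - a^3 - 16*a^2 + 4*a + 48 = (a - 4)*(a^3 + 3*a^2 - 4*a - 12) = (a - 4)*(a - 2)*(a^2 + 5*a + 6) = (a - 4)*(a - 2)*(a + 2)*(a + 3)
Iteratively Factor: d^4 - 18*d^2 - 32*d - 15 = (d - 5)*(d^3 + 5*d^2 + 7*d + 3) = (d - 5)*(d + 1)*(d^2 + 4*d + 3) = (d - 5)*(d + 1)*(d + 3)*(d + 1)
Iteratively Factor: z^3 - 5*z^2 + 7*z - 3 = (z - 1)*(z^2 - 4*z + 3) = (z - 1)^2*(z - 3)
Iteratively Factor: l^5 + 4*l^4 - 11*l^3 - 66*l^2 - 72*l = (l)*(l^4 + 4*l^3 - 11*l^2 - 66*l - 72) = l*(l - 4)*(l^3 + 8*l^2 + 21*l + 18) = l*(l - 4)*(l + 3)*(l^2 + 5*l + 6) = l*(l - 4)*(l + 3)^2*(l + 2)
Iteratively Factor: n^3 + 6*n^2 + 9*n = (n + 3)*(n^2 + 3*n) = n*(n + 3)*(n + 3)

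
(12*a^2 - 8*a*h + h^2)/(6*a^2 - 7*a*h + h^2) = (2*a - h)/(a - h)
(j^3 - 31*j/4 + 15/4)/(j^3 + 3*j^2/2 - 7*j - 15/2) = (j - 1/2)/(j + 1)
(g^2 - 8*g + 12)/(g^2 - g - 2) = (g - 6)/(g + 1)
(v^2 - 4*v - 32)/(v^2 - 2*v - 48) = (v + 4)/(v + 6)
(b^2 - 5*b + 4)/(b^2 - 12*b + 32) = (b - 1)/(b - 8)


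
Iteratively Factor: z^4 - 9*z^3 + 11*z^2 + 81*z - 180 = (z - 5)*(z^3 - 4*z^2 - 9*z + 36) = (z - 5)*(z + 3)*(z^2 - 7*z + 12) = (z - 5)*(z - 3)*(z + 3)*(z - 4)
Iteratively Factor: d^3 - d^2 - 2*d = (d - 2)*(d^2 + d) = (d - 2)*(d + 1)*(d)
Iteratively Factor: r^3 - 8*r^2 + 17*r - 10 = (r - 1)*(r^2 - 7*r + 10) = (r - 2)*(r - 1)*(r - 5)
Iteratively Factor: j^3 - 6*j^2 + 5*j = (j - 5)*(j^2 - j) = j*(j - 5)*(j - 1)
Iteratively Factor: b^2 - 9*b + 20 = (b - 5)*(b - 4)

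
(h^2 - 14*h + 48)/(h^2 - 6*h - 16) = (h - 6)/(h + 2)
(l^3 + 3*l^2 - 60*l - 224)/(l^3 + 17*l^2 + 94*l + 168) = (l - 8)/(l + 6)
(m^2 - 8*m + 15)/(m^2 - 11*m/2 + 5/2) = 2*(m - 3)/(2*m - 1)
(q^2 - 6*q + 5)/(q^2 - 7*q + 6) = (q - 5)/(q - 6)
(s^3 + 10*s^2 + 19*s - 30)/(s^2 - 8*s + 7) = (s^2 + 11*s + 30)/(s - 7)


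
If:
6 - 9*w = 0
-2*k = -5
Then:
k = 5/2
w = 2/3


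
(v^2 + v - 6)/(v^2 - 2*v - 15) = (v - 2)/(v - 5)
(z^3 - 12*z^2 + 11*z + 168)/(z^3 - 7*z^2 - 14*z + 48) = (z - 7)/(z - 2)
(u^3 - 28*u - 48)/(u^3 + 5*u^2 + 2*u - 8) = (u - 6)/(u - 1)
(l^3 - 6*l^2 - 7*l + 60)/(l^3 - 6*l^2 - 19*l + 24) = (l^2 - 9*l + 20)/(l^2 - 9*l + 8)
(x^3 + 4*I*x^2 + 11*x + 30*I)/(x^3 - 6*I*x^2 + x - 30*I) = (x + 5*I)/(x - 5*I)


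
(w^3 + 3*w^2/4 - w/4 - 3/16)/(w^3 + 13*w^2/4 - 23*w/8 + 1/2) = (8*w^2 + 10*w + 3)/(2*(4*w^2 + 15*w - 4))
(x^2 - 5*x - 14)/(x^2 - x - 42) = (x + 2)/(x + 6)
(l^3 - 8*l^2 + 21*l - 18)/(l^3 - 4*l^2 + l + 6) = (l - 3)/(l + 1)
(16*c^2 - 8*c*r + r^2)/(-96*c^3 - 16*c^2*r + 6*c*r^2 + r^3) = (-4*c + r)/(24*c^2 + 10*c*r + r^2)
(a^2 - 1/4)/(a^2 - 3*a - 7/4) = (2*a - 1)/(2*a - 7)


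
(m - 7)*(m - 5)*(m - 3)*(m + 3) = m^4 - 12*m^3 + 26*m^2 + 108*m - 315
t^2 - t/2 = t*(t - 1/2)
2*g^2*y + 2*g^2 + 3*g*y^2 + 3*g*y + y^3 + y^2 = (g + y)*(2*g + y)*(y + 1)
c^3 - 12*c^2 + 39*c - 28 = (c - 7)*(c - 4)*(c - 1)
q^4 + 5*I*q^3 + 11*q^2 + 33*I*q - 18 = (q - 3*I)*(q + I)^2*(q + 6*I)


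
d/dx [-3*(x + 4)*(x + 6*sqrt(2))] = -6*x - 18*sqrt(2) - 12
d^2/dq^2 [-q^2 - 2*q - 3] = -2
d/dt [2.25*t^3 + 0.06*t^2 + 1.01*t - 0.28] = 6.75*t^2 + 0.12*t + 1.01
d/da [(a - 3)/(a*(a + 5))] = (-a^2 + 6*a + 15)/(a^2*(a^2 + 10*a + 25))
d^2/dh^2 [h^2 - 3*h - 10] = 2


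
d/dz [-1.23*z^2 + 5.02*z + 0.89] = 5.02 - 2.46*z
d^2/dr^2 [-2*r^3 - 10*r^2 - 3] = -12*r - 20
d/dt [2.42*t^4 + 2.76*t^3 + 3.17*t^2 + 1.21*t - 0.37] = 9.68*t^3 + 8.28*t^2 + 6.34*t + 1.21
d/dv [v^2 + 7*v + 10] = 2*v + 7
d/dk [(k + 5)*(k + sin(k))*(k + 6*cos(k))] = -(k + 5)*(k + sin(k))*(6*sin(k) - 1) + (k + 5)*(k + 6*cos(k))*(cos(k) + 1) + (k + sin(k))*(k + 6*cos(k))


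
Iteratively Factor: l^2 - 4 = (l - 2)*(l + 2)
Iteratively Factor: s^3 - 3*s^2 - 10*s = (s - 5)*(s^2 + 2*s) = s*(s - 5)*(s + 2)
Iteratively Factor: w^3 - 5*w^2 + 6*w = (w)*(w^2 - 5*w + 6) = w*(w - 2)*(w - 3)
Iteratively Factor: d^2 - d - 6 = (d - 3)*(d + 2)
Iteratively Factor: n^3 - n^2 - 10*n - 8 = (n + 2)*(n^2 - 3*n - 4) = (n - 4)*(n + 2)*(n + 1)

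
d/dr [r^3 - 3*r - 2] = 3*r^2 - 3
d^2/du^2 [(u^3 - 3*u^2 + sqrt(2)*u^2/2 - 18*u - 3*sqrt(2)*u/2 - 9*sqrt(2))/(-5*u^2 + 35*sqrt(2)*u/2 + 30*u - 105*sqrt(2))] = 32*(-7 - 3*sqrt(2))/(5*(4*u^3 - 42*sqrt(2)*u^2 + 294*u - 343*sqrt(2)))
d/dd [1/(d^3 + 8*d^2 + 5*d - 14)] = (-3*d^2 - 16*d - 5)/(d^3 + 8*d^2 + 5*d - 14)^2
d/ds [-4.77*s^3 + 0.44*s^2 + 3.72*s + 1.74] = -14.31*s^2 + 0.88*s + 3.72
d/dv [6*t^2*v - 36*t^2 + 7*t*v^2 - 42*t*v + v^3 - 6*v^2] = 6*t^2 + 14*t*v - 42*t + 3*v^2 - 12*v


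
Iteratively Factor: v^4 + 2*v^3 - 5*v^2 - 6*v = (v)*(v^3 + 2*v^2 - 5*v - 6) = v*(v + 3)*(v^2 - v - 2) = v*(v - 2)*(v + 3)*(v + 1)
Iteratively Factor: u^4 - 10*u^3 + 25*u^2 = (u)*(u^3 - 10*u^2 + 25*u) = u*(u - 5)*(u^2 - 5*u) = u^2*(u - 5)*(u - 5)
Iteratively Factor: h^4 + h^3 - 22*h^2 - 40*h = (h - 5)*(h^3 + 6*h^2 + 8*h) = h*(h - 5)*(h^2 + 6*h + 8) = h*(h - 5)*(h + 4)*(h + 2)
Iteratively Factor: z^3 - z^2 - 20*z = (z - 5)*(z^2 + 4*z) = z*(z - 5)*(z + 4)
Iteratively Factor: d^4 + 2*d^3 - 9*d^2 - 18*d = (d + 2)*(d^3 - 9*d) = d*(d + 2)*(d^2 - 9) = d*(d + 2)*(d + 3)*(d - 3)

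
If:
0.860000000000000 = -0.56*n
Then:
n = -1.54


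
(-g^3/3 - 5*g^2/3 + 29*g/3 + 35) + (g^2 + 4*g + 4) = -g^3/3 - 2*g^2/3 + 41*g/3 + 39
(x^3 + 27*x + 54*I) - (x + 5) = x^3 + 26*x - 5 + 54*I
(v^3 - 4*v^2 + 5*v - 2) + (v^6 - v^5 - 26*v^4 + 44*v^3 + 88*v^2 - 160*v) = v^6 - v^5 - 26*v^4 + 45*v^3 + 84*v^2 - 155*v - 2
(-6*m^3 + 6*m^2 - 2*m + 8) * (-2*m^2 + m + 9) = 12*m^5 - 18*m^4 - 44*m^3 + 36*m^2 - 10*m + 72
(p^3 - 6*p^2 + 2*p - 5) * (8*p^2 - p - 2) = 8*p^5 - 49*p^4 + 20*p^3 - 30*p^2 + p + 10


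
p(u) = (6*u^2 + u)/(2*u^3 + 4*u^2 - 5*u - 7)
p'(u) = (12*u + 1)/(2*u^3 + 4*u^2 - 5*u - 7) + (6*u^2 + u)*(-6*u^2 - 8*u + 5)/(2*u^3 + 4*u^2 - 5*u - 7)^2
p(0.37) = -0.15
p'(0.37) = -0.64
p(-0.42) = -0.15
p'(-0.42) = 1.18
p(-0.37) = -0.10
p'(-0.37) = 0.88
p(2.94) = 0.86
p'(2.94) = -0.38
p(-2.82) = -7.56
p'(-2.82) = -20.10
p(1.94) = 1.89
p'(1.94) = -2.96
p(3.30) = 0.75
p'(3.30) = -0.26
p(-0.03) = 0.00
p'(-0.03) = -0.10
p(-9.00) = -0.44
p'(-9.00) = -0.06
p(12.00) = 0.22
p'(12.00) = -0.02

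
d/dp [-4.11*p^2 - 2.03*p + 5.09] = -8.22*p - 2.03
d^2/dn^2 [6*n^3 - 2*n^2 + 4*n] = 36*n - 4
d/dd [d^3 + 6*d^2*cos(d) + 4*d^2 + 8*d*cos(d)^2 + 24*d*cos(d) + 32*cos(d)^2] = -6*d^2*sin(d) + 3*d^2 - 24*d*sin(d) - 8*d*sin(2*d) + 12*d*cos(d) + 8*d - 32*sin(2*d) + 8*cos(d)^2 + 24*cos(d)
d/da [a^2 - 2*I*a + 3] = 2*a - 2*I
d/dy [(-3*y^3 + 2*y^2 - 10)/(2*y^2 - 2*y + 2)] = (y*(4 - 9*y)*(y^2 - y + 1) + (2*y - 1)*(3*y^3 - 2*y^2 + 10))/(2*(y^2 - y + 1)^2)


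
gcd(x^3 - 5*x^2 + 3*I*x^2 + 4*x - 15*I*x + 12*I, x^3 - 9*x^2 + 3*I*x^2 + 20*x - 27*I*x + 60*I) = x^2 + x*(-4 + 3*I) - 12*I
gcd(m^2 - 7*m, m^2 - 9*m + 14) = m - 7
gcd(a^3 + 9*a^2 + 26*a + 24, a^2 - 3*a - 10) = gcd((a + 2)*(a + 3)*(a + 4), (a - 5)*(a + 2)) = a + 2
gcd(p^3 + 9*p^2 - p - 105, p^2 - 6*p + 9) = p - 3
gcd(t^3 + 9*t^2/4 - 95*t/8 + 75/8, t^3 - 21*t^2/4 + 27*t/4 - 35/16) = t - 5/4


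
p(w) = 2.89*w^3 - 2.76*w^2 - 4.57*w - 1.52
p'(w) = 8.67*w^2 - 5.52*w - 4.57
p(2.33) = 9.40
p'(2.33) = 29.64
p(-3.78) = -179.77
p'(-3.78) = 140.18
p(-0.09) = -1.13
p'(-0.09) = -4.00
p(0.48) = -4.03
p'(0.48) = -5.22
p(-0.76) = -0.91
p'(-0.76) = 4.63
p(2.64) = 20.35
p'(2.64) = 41.28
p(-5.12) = -438.36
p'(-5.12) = 250.97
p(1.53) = -4.62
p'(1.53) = 7.28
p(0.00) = -1.52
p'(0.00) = -4.57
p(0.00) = -1.52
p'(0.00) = -4.57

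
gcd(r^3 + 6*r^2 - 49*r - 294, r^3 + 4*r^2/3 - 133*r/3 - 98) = r^2 - r - 42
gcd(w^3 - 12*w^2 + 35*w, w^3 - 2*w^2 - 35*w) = w^2 - 7*w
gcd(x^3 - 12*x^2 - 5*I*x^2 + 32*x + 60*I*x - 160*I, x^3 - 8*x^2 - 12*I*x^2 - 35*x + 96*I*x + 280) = x^2 + x*(-8 - 5*I) + 40*I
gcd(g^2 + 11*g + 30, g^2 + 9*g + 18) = g + 6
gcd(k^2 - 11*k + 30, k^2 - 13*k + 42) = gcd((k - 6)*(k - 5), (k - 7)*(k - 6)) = k - 6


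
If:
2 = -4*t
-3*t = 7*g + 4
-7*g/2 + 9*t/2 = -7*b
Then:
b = 1/7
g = -5/14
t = -1/2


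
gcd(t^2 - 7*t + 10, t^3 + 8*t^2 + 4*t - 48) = t - 2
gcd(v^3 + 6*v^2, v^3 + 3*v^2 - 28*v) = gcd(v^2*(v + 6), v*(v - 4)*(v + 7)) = v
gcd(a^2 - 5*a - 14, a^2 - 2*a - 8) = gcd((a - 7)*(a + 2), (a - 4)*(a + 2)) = a + 2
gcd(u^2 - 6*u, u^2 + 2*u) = u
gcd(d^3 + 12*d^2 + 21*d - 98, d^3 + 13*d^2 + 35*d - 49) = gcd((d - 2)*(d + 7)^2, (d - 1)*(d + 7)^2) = d^2 + 14*d + 49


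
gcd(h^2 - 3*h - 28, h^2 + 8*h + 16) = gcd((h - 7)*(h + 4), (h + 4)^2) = h + 4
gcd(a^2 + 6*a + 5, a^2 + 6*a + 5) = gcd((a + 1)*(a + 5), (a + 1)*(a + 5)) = a^2 + 6*a + 5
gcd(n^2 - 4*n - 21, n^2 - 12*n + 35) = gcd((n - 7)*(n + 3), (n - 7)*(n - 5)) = n - 7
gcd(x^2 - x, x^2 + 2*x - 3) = x - 1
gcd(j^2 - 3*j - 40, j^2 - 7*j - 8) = j - 8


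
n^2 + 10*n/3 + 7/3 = (n + 1)*(n + 7/3)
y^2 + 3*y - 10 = (y - 2)*(y + 5)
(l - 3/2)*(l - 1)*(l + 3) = l^3 + l^2/2 - 6*l + 9/2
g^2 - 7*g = g*(g - 7)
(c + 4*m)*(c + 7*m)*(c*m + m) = c^3*m + 11*c^2*m^2 + c^2*m + 28*c*m^3 + 11*c*m^2 + 28*m^3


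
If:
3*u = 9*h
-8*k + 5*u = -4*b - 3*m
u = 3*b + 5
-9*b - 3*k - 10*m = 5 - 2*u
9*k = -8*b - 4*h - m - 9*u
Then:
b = -20845/15057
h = 4250/15057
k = 2440/15057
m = 1450/1673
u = 4250/5019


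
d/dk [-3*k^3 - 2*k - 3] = -9*k^2 - 2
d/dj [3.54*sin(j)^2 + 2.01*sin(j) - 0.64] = (7.08*sin(j) + 2.01)*cos(j)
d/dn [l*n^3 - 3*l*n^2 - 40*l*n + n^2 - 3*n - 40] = 3*l*n^2 - 6*l*n - 40*l + 2*n - 3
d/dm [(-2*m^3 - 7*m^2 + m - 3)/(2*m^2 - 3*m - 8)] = (-4*m^4 + 12*m^3 + 67*m^2 + 124*m - 17)/(4*m^4 - 12*m^3 - 23*m^2 + 48*m + 64)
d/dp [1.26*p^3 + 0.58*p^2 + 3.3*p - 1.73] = 3.78*p^2 + 1.16*p + 3.3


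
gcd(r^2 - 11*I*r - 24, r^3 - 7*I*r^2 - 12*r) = r - 3*I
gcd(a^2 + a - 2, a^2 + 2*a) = a + 2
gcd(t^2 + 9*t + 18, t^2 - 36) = t + 6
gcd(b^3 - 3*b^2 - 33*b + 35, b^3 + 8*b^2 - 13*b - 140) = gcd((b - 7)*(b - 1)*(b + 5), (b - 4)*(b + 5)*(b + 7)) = b + 5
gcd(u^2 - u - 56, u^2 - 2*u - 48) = u - 8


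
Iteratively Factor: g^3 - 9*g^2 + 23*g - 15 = (g - 5)*(g^2 - 4*g + 3) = (g - 5)*(g - 1)*(g - 3)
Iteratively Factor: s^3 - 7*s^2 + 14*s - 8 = (s - 4)*(s^2 - 3*s + 2) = (s - 4)*(s - 2)*(s - 1)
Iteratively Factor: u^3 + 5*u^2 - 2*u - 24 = (u - 2)*(u^2 + 7*u + 12) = (u - 2)*(u + 3)*(u + 4)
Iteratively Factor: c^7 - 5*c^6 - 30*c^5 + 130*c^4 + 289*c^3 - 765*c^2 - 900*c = (c + 3)*(c^6 - 8*c^5 - 6*c^4 + 148*c^3 - 155*c^2 - 300*c) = (c - 5)*(c + 3)*(c^5 - 3*c^4 - 21*c^3 + 43*c^2 + 60*c) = (c - 5)*(c + 3)*(c + 4)*(c^4 - 7*c^3 + 7*c^2 + 15*c) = c*(c - 5)*(c + 3)*(c + 4)*(c^3 - 7*c^2 + 7*c + 15) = c*(c - 5)*(c + 1)*(c + 3)*(c + 4)*(c^2 - 8*c + 15) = c*(c - 5)*(c - 3)*(c + 1)*(c + 3)*(c + 4)*(c - 5)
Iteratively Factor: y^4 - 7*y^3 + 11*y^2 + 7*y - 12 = (y + 1)*(y^3 - 8*y^2 + 19*y - 12) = (y - 3)*(y + 1)*(y^2 - 5*y + 4) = (y - 3)*(y - 1)*(y + 1)*(y - 4)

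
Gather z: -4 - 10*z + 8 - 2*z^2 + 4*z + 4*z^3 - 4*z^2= 4*z^3 - 6*z^2 - 6*z + 4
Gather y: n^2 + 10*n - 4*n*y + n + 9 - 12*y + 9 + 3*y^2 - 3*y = n^2 + 11*n + 3*y^2 + y*(-4*n - 15) + 18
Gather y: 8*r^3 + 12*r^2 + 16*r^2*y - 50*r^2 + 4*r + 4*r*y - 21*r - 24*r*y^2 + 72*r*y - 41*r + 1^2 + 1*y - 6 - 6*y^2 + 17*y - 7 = 8*r^3 - 38*r^2 - 58*r + y^2*(-24*r - 6) + y*(16*r^2 + 76*r + 18) - 12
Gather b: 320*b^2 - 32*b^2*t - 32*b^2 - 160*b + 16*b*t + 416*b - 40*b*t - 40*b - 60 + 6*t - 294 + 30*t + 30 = b^2*(288 - 32*t) + b*(216 - 24*t) + 36*t - 324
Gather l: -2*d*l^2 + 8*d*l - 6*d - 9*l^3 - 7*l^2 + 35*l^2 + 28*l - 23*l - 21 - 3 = -6*d - 9*l^3 + l^2*(28 - 2*d) + l*(8*d + 5) - 24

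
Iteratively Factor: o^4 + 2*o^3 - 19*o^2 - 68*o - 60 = (o + 3)*(o^3 - o^2 - 16*o - 20) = (o + 2)*(o + 3)*(o^2 - 3*o - 10) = (o - 5)*(o + 2)*(o + 3)*(o + 2)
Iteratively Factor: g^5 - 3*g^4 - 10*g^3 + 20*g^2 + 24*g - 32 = (g + 2)*(g^4 - 5*g^3 + 20*g - 16) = (g - 2)*(g + 2)*(g^3 - 3*g^2 - 6*g + 8) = (g - 4)*(g - 2)*(g + 2)*(g^2 + g - 2) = (g - 4)*(g - 2)*(g + 2)^2*(g - 1)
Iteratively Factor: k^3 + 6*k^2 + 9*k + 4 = (k + 1)*(k^2 + 5*k + 4) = (k + 1)^2*(k + 4)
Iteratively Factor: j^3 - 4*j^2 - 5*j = (j)*(j^2 - 4*j - 5) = j*(j - 5)*(j + 1)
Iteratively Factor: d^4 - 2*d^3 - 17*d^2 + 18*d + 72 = (d - 4)*(d^3 + 2*d^2 - 9*d - 18) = (d - 4)*(d + 2)*(d^2 - 9) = (d - 4)*(d + 2)*(d + 3)*(d - 3)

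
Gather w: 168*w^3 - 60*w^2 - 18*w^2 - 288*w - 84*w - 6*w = 168*w^3 - 78*w^2 - 378*w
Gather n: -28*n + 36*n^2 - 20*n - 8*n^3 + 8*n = -8*n^3 + 36*n^2 - 40*n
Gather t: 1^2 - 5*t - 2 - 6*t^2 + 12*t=-6*t^2 + 7*t - 1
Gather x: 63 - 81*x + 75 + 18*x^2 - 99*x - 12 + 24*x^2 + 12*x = 42*x^2 - 168*x + 126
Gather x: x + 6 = x + 6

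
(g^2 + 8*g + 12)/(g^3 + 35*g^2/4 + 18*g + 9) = 4/(4*g + 3)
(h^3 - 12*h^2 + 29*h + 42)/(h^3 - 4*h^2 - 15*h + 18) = (h^2 - 6*h - 7)/(h^2 + 2*h - 3)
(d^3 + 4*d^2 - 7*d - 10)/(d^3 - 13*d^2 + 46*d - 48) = (d^2 + 6*d + 5)/(d^2 - 11*d + 24)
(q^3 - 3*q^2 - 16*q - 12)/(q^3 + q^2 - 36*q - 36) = (q + 2)/(q + 6)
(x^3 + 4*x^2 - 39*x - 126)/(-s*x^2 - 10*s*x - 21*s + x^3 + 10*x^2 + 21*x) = (x - 6)/(-s + x)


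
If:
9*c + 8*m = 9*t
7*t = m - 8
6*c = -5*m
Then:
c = -120/11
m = 144/11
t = 8/11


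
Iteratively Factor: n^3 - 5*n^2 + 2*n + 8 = (n + 1)*(n^2 - 6*n + 8) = (n - 4)*(n + 1)*(n - 2)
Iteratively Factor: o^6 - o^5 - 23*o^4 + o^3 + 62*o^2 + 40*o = (o + 4)*(o^5 - 5*o^4 - 3*o^3 + 13*o^2 + 10*o) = (o - 2)*(o + 4)*(o^4 - 3*o^3 - 9*o^2 - 5*o) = o*(o - 2)*(o + 4)*(o^3 - 3*o^2 - 9*o - 5) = o*(o - 2)*(o + 1)*(o + 4)*(o^2 - 4*o - 5) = o*(o - 5)*(o - 2)*(o + 1)*(o + 4)*(o + 1)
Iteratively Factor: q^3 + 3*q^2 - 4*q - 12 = (q + 3)*(q^2 - 4) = (q - 2)*(q + 3)*(q + 2)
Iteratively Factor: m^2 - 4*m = (m)*(m - 4)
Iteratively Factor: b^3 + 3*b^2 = (b)*(b^2 + 3*b) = b^2*(b + 3)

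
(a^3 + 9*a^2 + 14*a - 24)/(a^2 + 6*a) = a + 3 - 4/a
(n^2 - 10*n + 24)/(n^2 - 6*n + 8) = (n - 6)/(n - 2)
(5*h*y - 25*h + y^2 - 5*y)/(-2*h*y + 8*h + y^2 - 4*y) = (-5*h*y + 25*h - y^2 + 5*y)/(2*h*y - 8*h - y^2 + 4*y)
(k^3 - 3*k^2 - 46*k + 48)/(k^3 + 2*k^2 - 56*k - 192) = (k - 1)/(k + 4)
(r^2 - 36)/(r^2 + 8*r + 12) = (r - 6)/(r + 2)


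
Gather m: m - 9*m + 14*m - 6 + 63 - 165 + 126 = 6*m + 18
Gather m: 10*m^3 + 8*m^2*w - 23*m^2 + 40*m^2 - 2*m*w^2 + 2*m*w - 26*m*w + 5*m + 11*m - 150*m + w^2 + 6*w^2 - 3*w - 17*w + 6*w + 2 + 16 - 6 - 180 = 10*m^3 + m^2*(8*w + 17) + m*(-2*w^2 - 24*w - 134) + 7*w^2 - 14*w - 168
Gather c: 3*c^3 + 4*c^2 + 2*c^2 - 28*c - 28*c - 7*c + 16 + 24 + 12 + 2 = 3*c^3 + 6*c^2 - 63*c + 54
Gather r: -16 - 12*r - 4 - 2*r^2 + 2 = -2*r^2 - 12*r - 18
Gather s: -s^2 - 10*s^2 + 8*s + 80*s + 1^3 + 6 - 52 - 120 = -11*s^2 + 88*s - 165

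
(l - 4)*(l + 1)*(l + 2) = l^3 - l^2 - 10*l - 8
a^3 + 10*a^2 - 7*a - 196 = (a - 4)*(a + 7)^2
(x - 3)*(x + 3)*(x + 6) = x^3 + 6*x^2 - 9*x - 54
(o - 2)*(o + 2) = o^2 - 4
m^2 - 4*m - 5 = (m - 5)*(m + 1)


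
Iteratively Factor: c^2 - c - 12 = (c - 4)*(c + 3)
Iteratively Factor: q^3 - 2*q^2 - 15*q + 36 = (q + 4)*(q^2 - 6*q + 9) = (q - 3)*(q + 4)*(q - 3)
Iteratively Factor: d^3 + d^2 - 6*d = (d)*(d^2 + d - 6) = d*(d - 2)*(d + 3)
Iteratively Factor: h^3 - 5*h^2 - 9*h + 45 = (h - 5)*(h^2 - 9) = (h - 5)*(h + 3)*(h - 3)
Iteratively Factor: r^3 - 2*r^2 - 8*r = (r + 2)*(r^2 - 4*r) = r*(r + 2)*(r - 4)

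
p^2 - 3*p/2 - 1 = (p - 2)*(p + 1/2)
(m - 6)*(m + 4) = m^2 - 2*m - 24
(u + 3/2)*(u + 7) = u^2 + 17*u/2 + 21/2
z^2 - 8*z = z*(z - 8)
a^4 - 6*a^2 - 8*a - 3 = (a - 3)*(a + 1)^3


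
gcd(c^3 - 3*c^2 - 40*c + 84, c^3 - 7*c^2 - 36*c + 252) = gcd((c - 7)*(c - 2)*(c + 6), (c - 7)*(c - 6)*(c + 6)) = c^2 - c - 42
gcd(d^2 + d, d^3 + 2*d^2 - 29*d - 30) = d + 1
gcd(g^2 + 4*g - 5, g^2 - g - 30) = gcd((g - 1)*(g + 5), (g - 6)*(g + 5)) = g + 5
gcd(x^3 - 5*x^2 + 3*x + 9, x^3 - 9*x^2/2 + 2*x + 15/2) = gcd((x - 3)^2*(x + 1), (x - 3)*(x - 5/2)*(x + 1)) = x^2 - 2*x - 3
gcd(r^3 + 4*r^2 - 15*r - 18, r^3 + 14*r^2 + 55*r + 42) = r^2 + 7*r + 6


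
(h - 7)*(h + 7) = h^2 - 49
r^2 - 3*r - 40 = (r - 8)*(r + 5)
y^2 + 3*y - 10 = (y - 2)*(y + 5)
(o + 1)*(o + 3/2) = o^2 + 5*o/2 + 3/2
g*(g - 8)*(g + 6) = g^3 - 2*g^2 - 48*g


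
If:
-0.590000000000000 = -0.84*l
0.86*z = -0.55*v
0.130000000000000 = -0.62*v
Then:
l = 0.70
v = -0.21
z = 0.13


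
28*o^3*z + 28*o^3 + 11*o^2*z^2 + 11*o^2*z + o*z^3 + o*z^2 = (4*o + z)*(7*o + z)*(o*z + o)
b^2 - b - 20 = (b - 5)*(b + 4)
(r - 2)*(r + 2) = r^2 - 4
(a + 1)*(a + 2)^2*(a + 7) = a^4 + 12*a^3 + 43*a^2 + 60*a + 28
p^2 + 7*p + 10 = (p + 2)*(p + 5)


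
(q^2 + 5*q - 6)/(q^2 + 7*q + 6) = (q - 1)/(q + 1)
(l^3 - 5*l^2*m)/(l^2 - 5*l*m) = l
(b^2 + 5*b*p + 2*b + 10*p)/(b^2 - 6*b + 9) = (b^2 + 5*b*p + 2*b + 10*p)/(b^2 - 6*b + 9)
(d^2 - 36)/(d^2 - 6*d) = (d + 6)/d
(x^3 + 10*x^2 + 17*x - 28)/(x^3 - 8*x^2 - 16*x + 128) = (x^2 + 6*x - 7)/(x^2 - 12*x + 32)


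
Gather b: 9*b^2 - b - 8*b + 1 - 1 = 9*b^2 - 9*b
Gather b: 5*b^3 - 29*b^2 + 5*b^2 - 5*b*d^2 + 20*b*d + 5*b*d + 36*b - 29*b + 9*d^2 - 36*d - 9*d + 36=5*b^3 - 24*b^2 + b*(-5*d^2 + 25*d + 7) + 9*d^2 - 45*d + 36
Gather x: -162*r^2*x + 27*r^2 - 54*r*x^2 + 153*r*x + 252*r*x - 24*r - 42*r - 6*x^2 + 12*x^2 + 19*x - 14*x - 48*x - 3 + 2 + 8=27*r^2 - 66*r + x^2*(6 - 54*r) + x*(-162*r^2 + 405*r - 43) + 7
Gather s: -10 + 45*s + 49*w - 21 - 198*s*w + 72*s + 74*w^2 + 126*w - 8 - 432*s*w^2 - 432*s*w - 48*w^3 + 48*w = s*(-432*w^2 - 630*w + 117) - 48*w^3 + 74*w^2 + 223*w - 39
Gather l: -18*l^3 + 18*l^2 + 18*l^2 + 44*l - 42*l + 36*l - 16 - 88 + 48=-18*l^3 + 36*l^2 + 38*l - 56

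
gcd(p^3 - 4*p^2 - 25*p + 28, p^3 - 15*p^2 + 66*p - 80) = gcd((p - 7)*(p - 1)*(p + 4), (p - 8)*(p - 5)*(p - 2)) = 1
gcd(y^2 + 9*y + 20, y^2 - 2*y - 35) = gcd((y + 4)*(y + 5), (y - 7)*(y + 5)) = y + 5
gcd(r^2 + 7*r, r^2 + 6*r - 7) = r + 7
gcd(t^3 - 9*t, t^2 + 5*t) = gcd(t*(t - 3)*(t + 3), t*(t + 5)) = t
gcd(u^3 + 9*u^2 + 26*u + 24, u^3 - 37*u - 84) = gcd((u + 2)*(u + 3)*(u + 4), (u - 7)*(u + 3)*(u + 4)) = u^2 + 7*u + 12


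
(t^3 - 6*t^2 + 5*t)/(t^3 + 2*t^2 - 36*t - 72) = t*(t^2 - 6*t + 5)/(t^3 + 2*t^2 - 36*t - 72)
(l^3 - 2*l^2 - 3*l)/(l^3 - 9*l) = (l + 1)/(l + 3)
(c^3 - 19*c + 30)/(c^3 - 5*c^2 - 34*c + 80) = (c - 3)/(c - 8)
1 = 1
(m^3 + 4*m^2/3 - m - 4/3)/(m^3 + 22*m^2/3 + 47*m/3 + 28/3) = (3*m^2 + m - 4)/(3*m^2 + 19*m + 28)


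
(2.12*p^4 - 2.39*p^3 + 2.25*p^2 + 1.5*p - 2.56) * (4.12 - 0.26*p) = -0.5512*p^5 + 9.3558*p^4 - 10.4318*p^3 + 8.88*p^2 + 6.8456*p - 10.5472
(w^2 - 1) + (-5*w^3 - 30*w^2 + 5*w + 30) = -5*w^3 - 29*w^2 + 5*w + 29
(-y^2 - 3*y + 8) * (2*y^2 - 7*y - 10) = -2*y^4 + y^3 + 47*y^2 - 26*y - 80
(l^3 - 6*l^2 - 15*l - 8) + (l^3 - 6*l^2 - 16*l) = 2*l^3 - 12*l^2 - 31*l - 8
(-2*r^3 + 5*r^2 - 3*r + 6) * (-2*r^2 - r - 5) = 4*r^5 - 8*r^4 + 11*r^3 - 34*r^2 + 9*r - 30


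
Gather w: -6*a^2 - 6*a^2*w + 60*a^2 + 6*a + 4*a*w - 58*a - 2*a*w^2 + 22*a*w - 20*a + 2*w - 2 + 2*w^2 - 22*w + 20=54*a^2 - 72*a + w^2*(2 - 2*a) + w*(-6*a^2 + 26*a - 20) + 18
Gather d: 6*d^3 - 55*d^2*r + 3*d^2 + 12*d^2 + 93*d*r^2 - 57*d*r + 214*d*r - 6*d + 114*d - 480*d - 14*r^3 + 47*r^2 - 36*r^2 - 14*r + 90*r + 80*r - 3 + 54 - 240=6*d^3 + d^2*(15 - 55*r) + d*(93*r^2 + 157*r - 372) - 14*r^3 + 11*r^2 + 156*r - 189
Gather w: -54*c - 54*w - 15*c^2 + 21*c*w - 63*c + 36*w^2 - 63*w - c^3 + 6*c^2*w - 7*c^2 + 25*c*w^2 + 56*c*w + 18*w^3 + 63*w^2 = -c^3 - 22*c^2 - 117*c + 18*w^3 + w^2*(25*c + 99) + w*(6*c^2 + 77*c - 117)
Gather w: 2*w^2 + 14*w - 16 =2*w^2 + 14*w - 16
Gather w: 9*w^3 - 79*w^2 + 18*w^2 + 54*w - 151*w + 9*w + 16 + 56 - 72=9*w^3 - 61*w^2 - 88*w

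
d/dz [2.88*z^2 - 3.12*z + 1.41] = 5.76*z - 3.12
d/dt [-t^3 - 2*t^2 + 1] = t*(-3*t - 4)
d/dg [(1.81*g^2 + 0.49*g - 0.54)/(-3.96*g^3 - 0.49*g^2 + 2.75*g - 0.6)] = (7.1676*g^4 + 3.8808*g^3 - 1.1976*g^2 - 2.7012*g + 1.191)/(15.6816*g^6 + 3.8808*g^5 - 21.5399*g^4 + 2.057*g^3 + 8.1505*g^2 - 3.3*g + 0.36)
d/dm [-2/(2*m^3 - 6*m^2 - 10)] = 3*m*(m - 2)/(-m^3 + 3*m^2 + 5)^2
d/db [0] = 0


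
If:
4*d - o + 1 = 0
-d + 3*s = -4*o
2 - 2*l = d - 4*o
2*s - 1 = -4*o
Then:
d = -1/18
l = 31/12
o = 7/9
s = -19/18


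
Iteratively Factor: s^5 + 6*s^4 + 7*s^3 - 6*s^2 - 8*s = (s + 4)*(s^4 + 2*s^3 - s^2 - 2*s) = (s + 2)*(s + 4)*(s^3 - s) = (s - 1)*(s + 2)*(s + 4)*(s^2 + s) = s*(s - 1)*(s + 2)*(s + 4)*(s + 1)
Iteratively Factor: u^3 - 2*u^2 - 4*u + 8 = (u - 2)*(u^2 - 4) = (u - 2)^2*(u + 2)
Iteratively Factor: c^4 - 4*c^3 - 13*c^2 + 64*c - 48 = (c - 3)*(c^3 - c^2 - 16*c + 16) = (c - 3)*(c + 4)*(c^2 - 5*c + 4) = (c - 3)*(c - 1)*(c + 4)*(c - 4)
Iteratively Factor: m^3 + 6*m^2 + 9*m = (m)*(m^2 + 6*m + 9) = m*(m + 3)*(m + 3)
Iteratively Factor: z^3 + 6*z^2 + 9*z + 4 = (z + 1)*(z^2 + 5*z + 4) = (z + 1)^2*(z + 4)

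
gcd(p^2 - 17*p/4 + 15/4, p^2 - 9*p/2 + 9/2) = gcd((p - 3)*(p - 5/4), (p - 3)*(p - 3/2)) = p - 3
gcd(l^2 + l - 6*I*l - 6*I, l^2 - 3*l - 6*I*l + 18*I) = l - 6*I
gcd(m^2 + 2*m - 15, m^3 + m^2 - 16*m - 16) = 1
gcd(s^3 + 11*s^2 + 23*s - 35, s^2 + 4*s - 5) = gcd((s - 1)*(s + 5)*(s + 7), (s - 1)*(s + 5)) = s^2 + 4*s - 5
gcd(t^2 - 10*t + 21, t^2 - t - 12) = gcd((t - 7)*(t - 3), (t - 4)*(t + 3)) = 1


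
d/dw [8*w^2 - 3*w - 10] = 16*w - 3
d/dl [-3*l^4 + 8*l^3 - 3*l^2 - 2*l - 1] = -12*l^3 + 24*l^2 - 6*l - 2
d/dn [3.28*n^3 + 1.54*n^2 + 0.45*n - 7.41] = 9.84*n^2 + 3.08*n + 0.45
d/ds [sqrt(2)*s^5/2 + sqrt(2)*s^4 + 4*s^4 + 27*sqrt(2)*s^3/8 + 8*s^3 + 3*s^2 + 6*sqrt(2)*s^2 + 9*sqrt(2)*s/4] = 5*sqrt(2)*s^4/2 + 4*sqrt(2)*s^3 + 16*s^3 + 81*sqrt(2)*s^2/8 + 24*s^2 + 6*s + 12*sqrt(2)*s + 9*sqrt(2)/4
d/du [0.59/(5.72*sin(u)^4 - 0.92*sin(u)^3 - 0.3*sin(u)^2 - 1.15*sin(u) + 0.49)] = (-13.4992*sin(u)^3 + 1.6284*sin(u)^2 + 0.354*sin(u) + 0.6785)*cos(u)/(-5.72*sin(u)^4 + 0.92*sin(u)^3 + 0.3*sin(u)^2 + 1.15*sin(u) - 0.49)^2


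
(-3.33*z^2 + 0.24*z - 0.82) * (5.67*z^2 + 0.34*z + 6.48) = -18.8811*z^4 + 0.2286*z^3 - 26.1462*z^2 + 1.2764*z - 5.3136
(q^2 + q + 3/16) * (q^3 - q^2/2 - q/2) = q^5 + q^4/2 - 13*q^3/16 - 19*q^2/32 - 3*q/32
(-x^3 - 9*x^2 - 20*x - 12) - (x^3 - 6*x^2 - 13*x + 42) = -2*x^3 - 3*x^2 - 7*x - 54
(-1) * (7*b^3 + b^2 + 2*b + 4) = -7*b^3 - b^2 - 2*b - 4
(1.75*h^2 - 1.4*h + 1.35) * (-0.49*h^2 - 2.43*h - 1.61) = -0.8575*h^4 - 3.5665*h^3 - 0.077*h^2 - 1.0265*h - 2.1735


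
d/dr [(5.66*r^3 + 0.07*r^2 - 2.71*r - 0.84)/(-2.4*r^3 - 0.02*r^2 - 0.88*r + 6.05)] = (-7.105427357601e-15*r^5 + 0.0548000000000001*r^4 - 22.9696*r^3 + 96.5652*r^2 + 0.8134*r - 17.1347)/(5.76*r^6 + 0.096*r^5 + 4.2244*r^4 - 29.0048*r^3 + 0.5324*r^2 - 10.648*r + 36.6025)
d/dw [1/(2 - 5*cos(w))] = -5*sin(w)/(5*cos(w) - 2)^2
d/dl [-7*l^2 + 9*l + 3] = 9 - 14*l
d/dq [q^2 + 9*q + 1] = 2*q + 9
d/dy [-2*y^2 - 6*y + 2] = -4*y - 6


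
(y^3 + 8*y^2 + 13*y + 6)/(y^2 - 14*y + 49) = (y^3 + 8*y^2 + 13*y + 6)/(y^2 - 14*y + 49)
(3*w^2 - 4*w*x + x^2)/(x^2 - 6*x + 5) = (3*w^2 - 4*w*x + x^2)/(x^2 - 6*x + 5)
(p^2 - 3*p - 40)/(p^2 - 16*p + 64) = (p + 5)/(p - 8)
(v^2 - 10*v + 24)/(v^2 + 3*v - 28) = (v - 6)/(v + 7)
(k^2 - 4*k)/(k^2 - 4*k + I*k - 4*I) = k/(k + I)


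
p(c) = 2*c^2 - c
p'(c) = 4*c - 1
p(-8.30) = 146.08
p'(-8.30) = -34.20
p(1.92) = 5.45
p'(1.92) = 6.68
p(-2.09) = 10.83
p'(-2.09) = -9.36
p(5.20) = 48.88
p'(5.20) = 19.80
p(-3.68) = 30.76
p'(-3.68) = -15.72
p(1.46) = 2.80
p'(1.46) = 4.84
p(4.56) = 37.03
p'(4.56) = 17.24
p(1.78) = 4.56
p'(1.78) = 6.12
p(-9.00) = 171.00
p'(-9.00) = -37.00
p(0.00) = 0.00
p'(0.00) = -1.00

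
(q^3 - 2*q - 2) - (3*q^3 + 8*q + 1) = -2*q^3 - 10*q - 3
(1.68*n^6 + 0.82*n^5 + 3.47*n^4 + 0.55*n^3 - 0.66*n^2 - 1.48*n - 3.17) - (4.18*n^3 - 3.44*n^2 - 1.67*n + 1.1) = 1.68*n^6 + 0.82*n^5 + 3.47*n^4 - 3.63*n^3 + 2.78*n^2 + 0.19*n - 4.27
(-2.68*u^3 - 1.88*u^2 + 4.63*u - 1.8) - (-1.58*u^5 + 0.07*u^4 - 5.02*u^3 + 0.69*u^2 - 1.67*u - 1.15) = 1.58*u^5 - 0.07*u^4 + 2.34*u^3 - 2.57*u^2 + 6.3*u - 0.65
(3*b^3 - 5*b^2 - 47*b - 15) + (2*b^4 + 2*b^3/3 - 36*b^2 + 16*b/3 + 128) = 2*b^4 + 11*b^3/3 - 41*b^2 - 125*b/3 + 113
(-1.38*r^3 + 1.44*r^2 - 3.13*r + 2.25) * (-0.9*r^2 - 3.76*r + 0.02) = 1.242*r^5 + 3.8928*r^4 - 2.625*r^3 + 9.7726*r^2 - 8.5226*r + 0.045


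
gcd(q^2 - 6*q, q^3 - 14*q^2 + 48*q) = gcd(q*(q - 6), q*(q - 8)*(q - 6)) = q^2 - 6*q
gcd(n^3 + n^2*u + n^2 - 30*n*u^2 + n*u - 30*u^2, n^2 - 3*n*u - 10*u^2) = -n + 5*u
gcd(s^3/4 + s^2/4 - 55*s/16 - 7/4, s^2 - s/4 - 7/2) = 1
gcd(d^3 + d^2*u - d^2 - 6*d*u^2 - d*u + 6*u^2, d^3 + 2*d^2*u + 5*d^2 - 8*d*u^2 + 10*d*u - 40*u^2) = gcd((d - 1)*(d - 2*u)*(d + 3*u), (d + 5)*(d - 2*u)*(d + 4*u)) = -d + 2*u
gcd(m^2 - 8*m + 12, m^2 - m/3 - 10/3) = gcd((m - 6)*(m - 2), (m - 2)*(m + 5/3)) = m - 2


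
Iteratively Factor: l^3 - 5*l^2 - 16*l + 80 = (l - 4)*(l^2 - l - 20) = (l - 5)*(l - 4)*(l + 4)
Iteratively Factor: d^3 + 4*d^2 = (d)*(d^2 + 4*d) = d^2*(d + 4)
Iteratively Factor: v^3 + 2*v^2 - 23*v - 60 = (v + 4)*(v^2 - 2*v - 15) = (v + 3)*(v + 4)*(v - 5)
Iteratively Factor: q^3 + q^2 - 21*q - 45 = (q + 3)*(q^2 - 2*q - 15) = (q - 5)*(q + 3)*(q + 3)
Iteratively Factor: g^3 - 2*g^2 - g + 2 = (g + 1)*(g^2 - 3*g + 2) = (g - 2)*(g + 1)*(g - 1)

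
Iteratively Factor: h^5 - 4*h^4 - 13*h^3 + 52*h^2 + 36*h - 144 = (h + 3)*(h^4 - 7*h^3 + 8*h^2 + 28*h - 48) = (h + 2)*(h + 3)*(h^3 - 9*h^2 + 26*h - 24) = (h - 2)*(h + 2)*(h + 3)*(h^2 - 7*h + 12) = (h - 3)*(h - 2)*(h + 2)*(h + 3)*(h - 4)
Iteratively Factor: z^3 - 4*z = (z + 2)*(z^2 - 2*z) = z*(z + 2)*(z - 2)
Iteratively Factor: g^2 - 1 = (g - 1)*(g + 1)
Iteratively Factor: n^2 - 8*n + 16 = (n - 4)*(n - 4)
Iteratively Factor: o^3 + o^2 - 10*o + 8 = (o - 1)*(o^2 + 2*o - 8) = (o - 1)*(o + 4)*(o - 2)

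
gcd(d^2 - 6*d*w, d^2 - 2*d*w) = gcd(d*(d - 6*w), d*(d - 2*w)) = d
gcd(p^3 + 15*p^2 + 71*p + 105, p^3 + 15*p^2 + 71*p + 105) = p^3 + 15*p^2 + 71*p + 105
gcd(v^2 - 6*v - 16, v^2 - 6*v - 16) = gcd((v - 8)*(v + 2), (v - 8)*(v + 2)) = v^2 - 6*v - 16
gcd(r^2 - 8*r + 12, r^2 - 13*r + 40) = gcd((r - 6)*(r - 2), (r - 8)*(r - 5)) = 1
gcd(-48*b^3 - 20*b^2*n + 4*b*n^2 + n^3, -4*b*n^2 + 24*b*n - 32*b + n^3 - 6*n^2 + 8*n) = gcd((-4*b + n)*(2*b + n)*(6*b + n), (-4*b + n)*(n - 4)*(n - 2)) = 4*b - n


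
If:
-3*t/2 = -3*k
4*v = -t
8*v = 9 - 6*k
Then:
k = 9/2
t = 9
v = -9/4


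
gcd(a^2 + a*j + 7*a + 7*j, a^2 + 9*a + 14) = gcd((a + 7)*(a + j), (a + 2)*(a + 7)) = a + 7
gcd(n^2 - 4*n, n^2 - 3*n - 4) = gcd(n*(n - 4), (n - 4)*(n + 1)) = n - 4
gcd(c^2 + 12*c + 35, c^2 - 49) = c + 7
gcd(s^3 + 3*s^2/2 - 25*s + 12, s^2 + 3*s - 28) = s - 4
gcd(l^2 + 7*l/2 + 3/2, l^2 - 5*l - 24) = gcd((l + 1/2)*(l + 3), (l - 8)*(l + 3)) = l + 3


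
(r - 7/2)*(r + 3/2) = r^2 - 2*r - 21/4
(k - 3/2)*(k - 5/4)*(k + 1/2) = k^3 - 9*k^2/4 + k/2 + 15/16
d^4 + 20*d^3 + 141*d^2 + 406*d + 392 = (d + 2)*(d + 4)*(d + 7)^2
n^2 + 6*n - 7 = (n - 1)*(n + 7)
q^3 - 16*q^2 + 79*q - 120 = (q - 8)*(q - 5)*(q - 3)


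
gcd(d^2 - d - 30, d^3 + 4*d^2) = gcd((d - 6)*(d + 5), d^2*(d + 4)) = 1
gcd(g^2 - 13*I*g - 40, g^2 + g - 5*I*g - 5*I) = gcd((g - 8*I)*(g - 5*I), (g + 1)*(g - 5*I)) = g - 5*I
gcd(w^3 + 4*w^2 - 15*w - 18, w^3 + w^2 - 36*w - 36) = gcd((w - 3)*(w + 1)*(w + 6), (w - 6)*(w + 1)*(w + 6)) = w^2 + 7*w + 6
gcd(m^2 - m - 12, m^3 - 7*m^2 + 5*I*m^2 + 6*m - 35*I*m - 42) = 1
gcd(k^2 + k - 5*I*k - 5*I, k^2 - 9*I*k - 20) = k - 5*I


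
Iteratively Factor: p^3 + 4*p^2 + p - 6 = (p + 3)*(p^2 + p - 2) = (p - 1)*(p + 3)*(p + 2)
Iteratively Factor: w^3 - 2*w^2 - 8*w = (w)*(w^2 - 2*w - 8) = w*(w + 2)*(w - 4)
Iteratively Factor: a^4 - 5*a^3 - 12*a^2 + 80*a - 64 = (a - 1)*(a^3 - 4*a^2 - 16*a + 64) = (a - 4)*(a - 1)*(a^2 - 16) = (a - 4)^2*(a - 1)*(a + 4)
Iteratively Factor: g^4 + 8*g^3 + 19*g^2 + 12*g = (g + 4)*(g^3 + 4*g^2 + 3*g) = g*(g + 4)*(g^2 + 4*g + 3) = g*(g + 1)*(g + 4)*(g + 3)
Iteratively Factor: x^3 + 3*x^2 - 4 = (x + 2)*(x^2 + x - 2) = (x + 2)^2*(x - 1)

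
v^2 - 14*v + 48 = (v - 8)*(v - 6)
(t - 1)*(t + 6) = t^2 + 5*t - 6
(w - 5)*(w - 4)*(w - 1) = w^3 - 10*w^2 + 29*w - 20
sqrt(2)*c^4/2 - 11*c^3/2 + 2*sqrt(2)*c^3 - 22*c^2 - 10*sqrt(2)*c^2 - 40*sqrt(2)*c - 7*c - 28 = (c + 4)*(c - 7*sqrt(2))*(c + sqrt(2))*(sqrt(2)*c/2 + 1/2)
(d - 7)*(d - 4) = d^2 - 11*d + 28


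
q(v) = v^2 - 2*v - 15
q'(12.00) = 22.00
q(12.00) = 105.00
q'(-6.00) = -14.00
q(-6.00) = 33.00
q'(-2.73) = -7.46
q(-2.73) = -2.09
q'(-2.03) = -6.06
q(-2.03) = -6.82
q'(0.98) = -0.04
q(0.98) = -16.00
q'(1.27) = 0.54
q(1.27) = -15.93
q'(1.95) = 1.90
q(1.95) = -15.10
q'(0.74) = -0.52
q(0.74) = -15.93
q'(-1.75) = -5.50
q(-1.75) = -8.44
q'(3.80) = 5.60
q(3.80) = -8.16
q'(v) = 2*v - 2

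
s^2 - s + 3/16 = (s - 3/4)*(s - 1/4)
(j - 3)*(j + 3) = j^2 - 9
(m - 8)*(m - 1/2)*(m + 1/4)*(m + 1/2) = m^4 - 31*m^3/4 - 9*m^2/4 + 31*m/16 + 1/2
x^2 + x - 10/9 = (x - 2/3)*(x + 5/3)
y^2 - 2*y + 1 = (y - 1)^2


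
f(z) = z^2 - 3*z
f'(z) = 2*z - 3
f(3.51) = 1.79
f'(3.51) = 4.02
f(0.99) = -1.99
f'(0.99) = -1.02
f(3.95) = 3.75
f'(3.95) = 4.90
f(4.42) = 6.28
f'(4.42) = 5.84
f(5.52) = 13.91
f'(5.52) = 8.04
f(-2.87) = 16.85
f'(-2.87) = -8.74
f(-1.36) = 5.93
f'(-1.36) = -5.72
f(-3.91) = 27.02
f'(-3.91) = -10.82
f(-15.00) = 270.00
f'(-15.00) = -33.00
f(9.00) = 54.00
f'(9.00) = 15.00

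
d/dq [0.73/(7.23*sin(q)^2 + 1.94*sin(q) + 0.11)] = -(10.5558*sin(q) + 1.4162)*cos(q)/(7.23*sin(q)^2 + 1.94*sin(q) + 0.11)^2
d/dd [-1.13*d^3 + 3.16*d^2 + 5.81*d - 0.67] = -3.39*d^2 + 6.32*d + 5.81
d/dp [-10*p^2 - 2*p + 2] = -20*p - 2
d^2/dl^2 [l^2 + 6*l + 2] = 2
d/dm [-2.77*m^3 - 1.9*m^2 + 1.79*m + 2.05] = -8.31*m^2 - 3.8*m + 1.79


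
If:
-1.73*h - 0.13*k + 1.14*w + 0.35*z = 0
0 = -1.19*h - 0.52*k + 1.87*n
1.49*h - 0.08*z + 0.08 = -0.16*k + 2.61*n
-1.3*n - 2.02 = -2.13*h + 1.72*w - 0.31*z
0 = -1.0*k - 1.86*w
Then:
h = 1.00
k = -0.66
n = 0.45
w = 0.35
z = 3.53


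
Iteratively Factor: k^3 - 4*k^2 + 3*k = (k - 3)*(k^2 - k) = (k - 3)*(k - 1)*(k)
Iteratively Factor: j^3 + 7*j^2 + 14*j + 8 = (j + 2)*(j^2 + 5*j + 4) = (j + 1)*(j + 2)*(j + 4)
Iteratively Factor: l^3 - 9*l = (l - 3)*(l^2 + 3*l) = l*(l - 3)*(l + 3)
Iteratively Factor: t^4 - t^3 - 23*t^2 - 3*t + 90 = (t - 5)*(t^3 + 4*t^2 - 3*t - 18) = (t - 5)*(t - 2)*(t^2 + 6*t + 9) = (t - 5)*(t - 2)*(t + 3)*(t + 3)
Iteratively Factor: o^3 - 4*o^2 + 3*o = (o)*(o^2 - 4*o + 3) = o*(o - 3)*(o - 1)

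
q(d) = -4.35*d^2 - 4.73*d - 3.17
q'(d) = -8.7*d - 4.73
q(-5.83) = -123.45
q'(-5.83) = 45.99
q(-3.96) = -52.65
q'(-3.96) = 29.72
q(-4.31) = -63.59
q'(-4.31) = 32.77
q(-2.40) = -16.87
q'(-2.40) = 16.15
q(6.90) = -242.91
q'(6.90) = -64.76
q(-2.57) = -19.75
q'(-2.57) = 17.63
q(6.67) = -228.25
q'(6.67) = -62.76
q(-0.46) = -1.91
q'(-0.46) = -0.73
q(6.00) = -188.15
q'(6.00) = -56.93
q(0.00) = -3.17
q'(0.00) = -4.73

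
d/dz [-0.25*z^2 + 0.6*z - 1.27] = 0.6 - 0.5*z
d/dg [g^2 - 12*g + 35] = 2*g - 12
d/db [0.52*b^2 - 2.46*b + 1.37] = 1.04*b - 2.46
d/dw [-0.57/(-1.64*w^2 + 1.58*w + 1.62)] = (0.9006 - 1.8696*w)/(-1.64*w^2 + 1.58*w + 1.62)^2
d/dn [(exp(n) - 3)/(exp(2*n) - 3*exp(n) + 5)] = (-(exp(n) - 3)*(2*exp(n) - 3) + exp(2*n) - 3*exp(n) + 5)*exp(n)/(exp(2*n) - 3*exp(n) + 5)^2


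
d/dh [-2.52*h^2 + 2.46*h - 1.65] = 2.46 - 5.04*h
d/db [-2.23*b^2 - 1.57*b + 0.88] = -4.46*b - 1.57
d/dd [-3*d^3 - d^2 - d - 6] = -9*d^2 - 2*d - 1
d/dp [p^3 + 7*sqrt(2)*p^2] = p*(3*p + 14*sqrt(2))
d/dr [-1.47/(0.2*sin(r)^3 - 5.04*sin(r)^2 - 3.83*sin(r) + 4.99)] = (0.882*sin(r)^2 - 14.8176*sin(r) - 5.6301)*cos(r)/(0.2*sin(r)^3 - 5.04*sin(r)^2 - 3.83*sin(r) + 4.99)^2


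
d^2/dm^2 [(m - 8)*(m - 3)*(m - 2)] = 6*m - 26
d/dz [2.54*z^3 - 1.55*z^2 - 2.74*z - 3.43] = 7.62*z^2 - 3.1*z - 2.74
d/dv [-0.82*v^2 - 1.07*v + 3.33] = -1.64*v - 1.07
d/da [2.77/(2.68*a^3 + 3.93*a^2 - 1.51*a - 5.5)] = (-22.2708*a^2 - 21.7722*a + 4.1827)/(2.68*a^3 + 3.93*a^2 - 1.51*a - 5.5)^2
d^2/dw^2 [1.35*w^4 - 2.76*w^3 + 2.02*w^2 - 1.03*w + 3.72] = 16.2*w^2 - 16.56*w + 4.04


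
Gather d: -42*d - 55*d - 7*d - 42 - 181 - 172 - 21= -104*d - 416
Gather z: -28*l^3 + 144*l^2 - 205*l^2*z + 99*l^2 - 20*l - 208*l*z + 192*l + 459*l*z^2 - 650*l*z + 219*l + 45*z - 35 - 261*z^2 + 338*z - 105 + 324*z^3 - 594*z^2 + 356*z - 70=-28*l^3 + 243*l^2 + 391*l + 324*z^3 + z^2*(459*l - 855) + z*(-205*l^2 - 858*l + 739) - 210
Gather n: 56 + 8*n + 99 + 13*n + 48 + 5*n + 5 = 26*n + 208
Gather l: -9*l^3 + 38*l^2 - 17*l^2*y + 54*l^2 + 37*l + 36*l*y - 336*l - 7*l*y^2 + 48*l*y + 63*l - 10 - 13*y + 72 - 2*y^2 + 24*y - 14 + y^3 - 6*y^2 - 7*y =-9*l^3 + l^2*(92 - 17*y) + l*(-7*y^2 + 84*y - 236) + y^3 - 8*y^2 + 4*y + 48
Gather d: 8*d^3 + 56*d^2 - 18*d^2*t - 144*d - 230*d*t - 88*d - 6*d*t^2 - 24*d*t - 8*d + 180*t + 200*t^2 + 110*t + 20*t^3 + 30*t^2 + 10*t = 8*d^3 + d^2*(56 - 18*t) + d*(-6*t^2 - 254*t - 240) + 20*t^3 + 230*t^2 + 300*t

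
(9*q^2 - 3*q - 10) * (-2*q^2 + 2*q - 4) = -18*q^4 + 24*q^3 - 22*q^2 - 8*q + 40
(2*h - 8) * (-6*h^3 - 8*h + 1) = -12*h^4 + 48*h^3 - 16*h^2 + 66*h - 8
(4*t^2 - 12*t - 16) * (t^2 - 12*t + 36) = 4*t^4 - 60*t^3 + 272*t^2 - 240*t - 576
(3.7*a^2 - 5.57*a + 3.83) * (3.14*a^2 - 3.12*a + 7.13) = 11.618*a^4 - 29.0338*a^3 + 55.7856*a^2 - 51.6637*a + 27.3079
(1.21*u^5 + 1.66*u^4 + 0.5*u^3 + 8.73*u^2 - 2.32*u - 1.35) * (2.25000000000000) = 2.7225*u^5 + 3.735*u^4 + 1.125*u^3 + 19.6425*u^2 - 5.22*u - 3.0375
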